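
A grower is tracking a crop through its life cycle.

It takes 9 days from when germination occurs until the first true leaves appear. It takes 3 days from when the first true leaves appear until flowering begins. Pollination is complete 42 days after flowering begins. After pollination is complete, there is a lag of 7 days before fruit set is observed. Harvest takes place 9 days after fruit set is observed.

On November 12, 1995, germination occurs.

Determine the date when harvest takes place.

Germination occurs: Nov 12, 1995.
The first true leaves appear: Nov 12, 1995 + 9 days = Nov 21, 1995.
Flowering begins: Nov 21, 1995 + 3 days = Nov 24, 1995.
Pollination is complete: Nov 24, 1995 + 42 days = Jan 5, 1996.
Fruit set is observed: Jan 5, 1996 + 7 days = Jan 12, 1996.
Harvest takes place: Jan 12, 1996 + 9 days = Jan 21, 1996.

January 21, 1996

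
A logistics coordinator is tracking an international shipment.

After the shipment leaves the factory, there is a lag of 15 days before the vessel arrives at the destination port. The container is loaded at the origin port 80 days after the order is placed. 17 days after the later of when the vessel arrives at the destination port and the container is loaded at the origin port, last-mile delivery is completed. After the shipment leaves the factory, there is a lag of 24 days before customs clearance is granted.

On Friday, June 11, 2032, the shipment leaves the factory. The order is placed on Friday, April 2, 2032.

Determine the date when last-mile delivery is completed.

Tuesday, July 13, 2032

The shipment leaves the factory: Jun 11, 2032.
The vessel arrives at the destination port: Jun 11, 2032 + 15 days = Jun 26, 2032.
The order is placed: Apr 2, 2032.
The container is loaded at the origin port: Apr 2, 2032 + 80 days = Jun 21, 2032.
Both prerequisites met — the vessel arrives at the destination port (Jun 26, 2032), the container is loaded at the origin port (Jun 21, 2032); the later is Jun 26, 2032.
Last-mile delivery is completed: Jun 26, 2032 + 17 days = Jul 13, 2032.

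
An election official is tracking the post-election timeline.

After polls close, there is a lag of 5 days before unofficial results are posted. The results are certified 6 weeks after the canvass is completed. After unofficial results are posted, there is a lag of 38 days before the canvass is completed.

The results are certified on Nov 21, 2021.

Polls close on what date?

Aug 28, 2021

The results are certified: Nov 21, 2021.
The canvass is completed: Nov 21, 2021 − 6 weeks = Oct 10, 2021.
Unofficial results are posted: Oct 10, 2021 − 38 days = Sep 2, 2021.
Polls close: Sep 2, 2021 − 5 days = Aug 28, 2021.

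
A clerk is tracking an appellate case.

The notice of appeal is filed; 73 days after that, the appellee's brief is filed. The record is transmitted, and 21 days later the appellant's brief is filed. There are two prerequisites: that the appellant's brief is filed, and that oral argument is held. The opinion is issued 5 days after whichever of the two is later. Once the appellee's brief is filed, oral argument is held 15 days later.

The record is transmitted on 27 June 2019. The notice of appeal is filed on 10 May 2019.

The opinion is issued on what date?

11 August 2019

The record is transmitted: Jun 27, 2019.
The appellant's brief is filed: Jun 27, 2019 + 21 days = Jul 18, 2019.
The notice of appeal is filed: May 10, 2019.
The appellee's brief is filed: May 10, 2019 + 73 days = Jul 22, 2019.
Oral argument is held: Jul 22, 2019 + 15 days = Aug 6, 2019.
Both prerequisites met — the appellant's brief is filed (Jul 18, 2019), oral argument is held (Aug 6, 2019); the later is Aug 6, 2019.
The opinion is issued: Aug 6, 2019 + 5 days = Aug 11, 2019.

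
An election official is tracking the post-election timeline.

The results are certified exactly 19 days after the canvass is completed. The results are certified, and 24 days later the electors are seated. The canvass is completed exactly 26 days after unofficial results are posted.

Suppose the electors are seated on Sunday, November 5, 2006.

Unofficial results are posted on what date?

Monday, August 28, 2006

The electors are seated: Nov 5, 2006.
The results are certified: Nov 5, 2006 − 24 days = Oct 12, 2006.
The canvass is completed: Oct 12, 2006 − 19 days = Sep 23, 2006.
Unofficial results are posted: Sep 23, 2006 − 26 days = Aug 28, 2006.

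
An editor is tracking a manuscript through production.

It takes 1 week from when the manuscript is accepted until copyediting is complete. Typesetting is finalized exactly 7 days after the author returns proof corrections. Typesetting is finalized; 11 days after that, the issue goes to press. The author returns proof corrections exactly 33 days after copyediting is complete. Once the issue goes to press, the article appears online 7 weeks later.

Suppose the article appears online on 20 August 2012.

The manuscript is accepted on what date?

The article appears online: Aug 20, 2012.
The issue goes to press: Aug 20, 2012 − 7 weeks = Jul 2, 2012.
Typesetting is finalized: Jul 2, 2012 − 11 days = Jun 21, 2012.
The author returns proof corrections: Jun 21, 2012 − 7 days = Jun 14, 2012.
Copyediting is complete: Jun 14, 2012 − 33 days = May 12, 2012.
The manuscript is accepted: May 12, 2012 − 1 week = May 5, 2012.

5 May 2012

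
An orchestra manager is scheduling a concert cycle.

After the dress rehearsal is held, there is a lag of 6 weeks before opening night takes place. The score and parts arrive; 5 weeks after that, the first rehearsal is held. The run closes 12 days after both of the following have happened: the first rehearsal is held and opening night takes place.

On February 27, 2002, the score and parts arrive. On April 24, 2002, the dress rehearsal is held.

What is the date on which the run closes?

The score and parts arrive: Feb 27, 2002.
The first rehearsal is held: Feb 27, 2002 + 5 weeks = Apr 3, 2002.
The dress rehearsal is held: Apr 24, 2002.
Opening night takes place: Apr 24, 2002 + 6 weeks = Jun 5, 2002.
Both prerequisites met — the first rehearsal is held (Apr 3, 2002), opening night takes place (Jun 5, 2002); the later is Jun 5, 2002.
The run closes: Jun 5, 2002 + 12 days = Jun 17, 2002.

June 17, 2002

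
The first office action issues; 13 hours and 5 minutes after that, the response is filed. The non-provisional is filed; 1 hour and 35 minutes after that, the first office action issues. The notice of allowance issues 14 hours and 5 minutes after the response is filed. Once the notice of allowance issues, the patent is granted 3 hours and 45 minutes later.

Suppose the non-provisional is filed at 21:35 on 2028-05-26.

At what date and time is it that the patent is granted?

The non-provisional is filed: 21:35 May 26, 2028.
The first office action issues: 21:35 May 26, 2028 + 1h35m = 23:10 May 26, 2028.
The response is filed: 23:10 May 26, 2028 + 13h05m = 12:15 May 27, 2028.
The notice of allowance issues: 12:15 May 27, 2028 + 14h05m = 02:20 May 28, 2028.
The patent is granted: 02:20 May 28, 2028 + 3h45m = 06:05 May 28, 2028.

06:05 on 2028-05-28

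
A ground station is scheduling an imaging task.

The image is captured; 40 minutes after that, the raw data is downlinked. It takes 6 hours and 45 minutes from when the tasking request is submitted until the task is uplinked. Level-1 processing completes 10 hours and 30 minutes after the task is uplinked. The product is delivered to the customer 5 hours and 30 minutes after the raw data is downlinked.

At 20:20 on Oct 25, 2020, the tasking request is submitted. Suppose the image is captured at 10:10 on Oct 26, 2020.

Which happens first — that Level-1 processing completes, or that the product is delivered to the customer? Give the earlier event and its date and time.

The tasking request is submitted: 20:20 Oct 25, 2020.
The task is uplinked: 20:20 Oct 25, 2020 + 6h45m = 03:05 Oct 26, 2020.
Level-1 processing completes: 03:05 Oct 26, 2020 + 10h30m = 13:35 Oct 26, 2020.
The image is captured: 10:10 Oct 26, 2020.
The raw data is downlinked: 10:10 Oct 26, 2020 + 40m = 10:50 Oct 26, 2020.
The product is delivered to the customer: 10:50 Oct 26, 2020 + 5h30m = 16:20 Oct 26, 2020.
Comparing: Level-1 processing completes at 13:35 Oct 26, 2020 vs the product is delivered to the customer at 16:20 Oct 26, 2020. Earlier: Level-1 processing completes.

Level-1 processing completes — 13:35 on Oct 26, 2020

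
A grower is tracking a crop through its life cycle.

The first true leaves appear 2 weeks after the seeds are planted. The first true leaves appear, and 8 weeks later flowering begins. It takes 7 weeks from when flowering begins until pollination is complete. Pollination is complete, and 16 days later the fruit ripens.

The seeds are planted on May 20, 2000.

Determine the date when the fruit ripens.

October 2, 2000

The seeds are planted: May 20, 2000.
The first true leaves appear: May 20, 2000 + 2 weeks = Jun 3, 2000.
Flowering begins: Jun 3, 2000 + 8 weeks = Jul 29, 2000.
Pollination is complete: Jul 29, 2000 + 7 weeks = Sep 16, 2000.
The fruit ripens: Sep 16, 2000 + 16 days = Oct 2, 2000.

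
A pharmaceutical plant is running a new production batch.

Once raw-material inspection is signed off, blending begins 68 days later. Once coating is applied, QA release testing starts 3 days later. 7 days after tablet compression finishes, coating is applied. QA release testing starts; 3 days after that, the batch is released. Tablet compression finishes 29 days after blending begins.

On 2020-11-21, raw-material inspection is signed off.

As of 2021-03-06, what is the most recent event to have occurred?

Raw-material inspection is signed off: Nov 21, 2020.
Blending begins: Nov 21, 2020 + 68 days = Jan 28, 2021.
Tablet compression finishes: Jan 28, 2021 + 29 days = Feb 26, 2021.
Coating is applied: Feb 26, 2021 + 7 days = Mar 5, 2021.
QA release testing starts: Mar 5, 2021 + 3 days = Mar 8, 2021.
The batch is released: Mar 8, 2021 + 3 days = Mar 11, 2021.
Mar 6, 2021 falls between when coating is applied (Mar 5, 2021) and when QA release testing starts (Mar 8, 2021).

Coating is applied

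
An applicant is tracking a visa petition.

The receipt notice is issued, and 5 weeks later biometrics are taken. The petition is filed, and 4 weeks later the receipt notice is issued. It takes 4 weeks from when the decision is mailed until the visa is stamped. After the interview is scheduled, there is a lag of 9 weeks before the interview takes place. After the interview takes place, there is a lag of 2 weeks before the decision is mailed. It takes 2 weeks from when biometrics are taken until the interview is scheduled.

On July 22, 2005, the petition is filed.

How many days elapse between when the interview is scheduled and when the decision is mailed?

Causal path: the interview is scheduled → the interview takes place → the decision is mailed.
Total delay along the path: 9 + 2 weeks = 11 weeks = 77 days.

77 days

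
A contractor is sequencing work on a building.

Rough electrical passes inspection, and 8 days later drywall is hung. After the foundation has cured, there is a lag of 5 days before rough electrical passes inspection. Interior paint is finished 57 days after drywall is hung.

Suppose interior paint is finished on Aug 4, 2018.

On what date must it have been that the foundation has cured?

Interior paint is finished: Aug 4, 2018.
Drywall is hung: Aug 4, 2018 − 57 days = Jun 8, 2018.
Rough electrical passes inspection: Jun 8, 2018 − 8 days = May 31, 2018.
The foundation has cured: May 31, 2018 − 5 days = May 26, 2018.

May 26, 2018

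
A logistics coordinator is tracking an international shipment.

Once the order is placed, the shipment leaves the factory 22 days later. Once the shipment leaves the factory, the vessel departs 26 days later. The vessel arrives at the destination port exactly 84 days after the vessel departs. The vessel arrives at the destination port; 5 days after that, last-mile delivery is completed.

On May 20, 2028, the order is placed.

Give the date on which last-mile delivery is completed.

Oct 4, 2028

The order is placed: May 20, 2028.
The shipment leaves the factory: May 20, 2028 + 22 days = Jun 11, 2028.
The vessel departs: Jun 11, 2028 + 26 days = Jul 7, 2028.
The vessel arrives at the destination port: Jul 7, 2028 + 84 days = Sep 29, 2028.
Last-mile delivery is completed: Sep 29, 2028 + 5 days = Oct 4, 2028.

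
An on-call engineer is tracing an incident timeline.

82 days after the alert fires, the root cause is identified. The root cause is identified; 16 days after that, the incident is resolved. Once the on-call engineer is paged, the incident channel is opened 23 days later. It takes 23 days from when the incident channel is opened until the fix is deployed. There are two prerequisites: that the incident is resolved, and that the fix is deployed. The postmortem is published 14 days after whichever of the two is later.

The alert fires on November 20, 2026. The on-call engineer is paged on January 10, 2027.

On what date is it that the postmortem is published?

March 12, 2027

The alert fires: Nov 20, 2026.
The root cause is identified: Nov 20, 2026 + 82 days = Feb 10, 2027.
The incident is resolved: Feb 10, 2027 + 16 days = Feb 26, 2027.
The on-call engineer is paged: Jan 10, 2027.
The incident channel is opened: Jan 10, 2027 + 23 days = Feb 2, 2027.
The fix is deployed: Feb 2, 2027 + 23 days = Feb 25, 2027.
Both prerequisites met — the incident is resolved (Feb 26, 2027), the fix is deployed (Feb 25, 2027); the later is Feb 26, 2027.
The postmortem is published: Feb 26, 2027 + 14 days = Mar 12, 2027.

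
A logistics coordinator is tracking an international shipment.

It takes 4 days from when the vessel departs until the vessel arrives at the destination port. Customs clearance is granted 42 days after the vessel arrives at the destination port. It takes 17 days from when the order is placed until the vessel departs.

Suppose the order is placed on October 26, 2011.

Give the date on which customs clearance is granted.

December 28, 2011

The order is placed: Oct 26, 2011.
The vessel departs: Oct 26, 2011 + 17 days = Nov 12, 2011.
The vessel arrives at the destination port: Nov 12, 2011 + 4 days = Nov 16, 2011.
Customs clearance is granted: Nov 16, 2011 + 42 days = Dec 28, 2011.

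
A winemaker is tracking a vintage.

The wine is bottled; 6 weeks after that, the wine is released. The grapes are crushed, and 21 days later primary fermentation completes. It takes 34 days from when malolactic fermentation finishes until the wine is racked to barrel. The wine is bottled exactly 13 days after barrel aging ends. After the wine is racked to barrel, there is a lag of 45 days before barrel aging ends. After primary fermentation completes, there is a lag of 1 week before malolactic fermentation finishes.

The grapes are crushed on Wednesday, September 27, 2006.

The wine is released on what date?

The grapes are crushed: Sep 27, 2006.
Primary fermentation completes: Sep 27, 2006 + 21 days = Oct 18, 2006.
Malolactic fermentation finishes: Oct 18, 2006 + 1 week = Oct 25, 2006.
The wine is racked to barrel: Oct 25, 2006 + 34 days = Nov 28, 2006.
Barrel aging ends: Nov 28, 2006 + 45 days = Jan 12, 2007.
The wine is bottled: Jan 12, 2007 + 13 days = Jan 25, 2007.
The wine is released: Jan 25, 2007 + 6 weeks = Mar 8, 2007.

Thursday, March 8, 2007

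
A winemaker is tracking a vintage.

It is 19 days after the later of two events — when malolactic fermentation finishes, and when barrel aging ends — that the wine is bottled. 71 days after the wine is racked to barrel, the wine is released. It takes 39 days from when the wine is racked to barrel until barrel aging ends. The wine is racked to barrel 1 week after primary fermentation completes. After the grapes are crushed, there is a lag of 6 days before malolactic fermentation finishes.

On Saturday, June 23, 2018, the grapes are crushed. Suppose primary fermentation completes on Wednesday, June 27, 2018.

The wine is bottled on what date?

The grapes are crushed: Jun 23, 2018.
Malolactic fermentation finishes: Jun 23, 2018 + 6 days = Jun 29, 2018.
Primary fermentation completes: Jun 27, 2018.
The wine is racked to barrel: Jun 27, 2018 + 1 week = Jul 4, 2018.
Barrel aging ends: Jul 4, 2018 + 39 days = Aug 12, 2018.
Both prerequisites met — malolactic fermentation finishes (Jun 29, 2018), barrel aging ends (Aug 12, 2018); the later is Aug 12, 2018.
The wine is bottled: Aug 12, 2018 + 19 days = Aug 31, 2018.

Friday, August 31, 2018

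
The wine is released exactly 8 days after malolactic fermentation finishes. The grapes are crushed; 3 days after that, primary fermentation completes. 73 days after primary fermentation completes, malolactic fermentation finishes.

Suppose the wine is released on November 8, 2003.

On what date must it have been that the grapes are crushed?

August 16, 2003

The wine is released: Nov 8, 2003.
Malolactic fermentation finishes: Nov 8, 2003 − 8 days = Oct 31, 2003.
Primary fermentation completes: Oct 31, 2003 − 73 days = Aug 19, 2003.
The grapes are crushed: Aug 19, 2003 − 3 days = Aug 16, 2003.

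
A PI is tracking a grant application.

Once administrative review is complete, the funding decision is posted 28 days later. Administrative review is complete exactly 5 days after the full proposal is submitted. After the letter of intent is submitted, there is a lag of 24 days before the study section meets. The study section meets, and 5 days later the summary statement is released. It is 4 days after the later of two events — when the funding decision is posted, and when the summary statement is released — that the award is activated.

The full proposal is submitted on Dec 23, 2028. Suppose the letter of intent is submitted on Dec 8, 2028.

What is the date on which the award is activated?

The full proposal is submitted: Dec 23, 2028.
Administrative review is complete: Dec 23, 2028 + 5 days = Dec 28, 2028.
The funding decision is posted: Dec 28, 2028 + 28 days = Jan 25, 2029.
The letter of intent is submitted: Dec 8, 2028.
The study section meets: Dec 8, 2028 + 24 days = Jan 1, 2029.
The summary statement is released: Jan 1, 2029 + 5 days = Jan 6, 2029.
Both prerequisites met — the funding decision is posted (Jan 25, 2029), the summary statement is released (Jan 6, 2029); the later is Jan 25, 2029.
The award is activated: Jan 25, 2029 + 4 days = Jan 29, 2029.

Jan 29, 2029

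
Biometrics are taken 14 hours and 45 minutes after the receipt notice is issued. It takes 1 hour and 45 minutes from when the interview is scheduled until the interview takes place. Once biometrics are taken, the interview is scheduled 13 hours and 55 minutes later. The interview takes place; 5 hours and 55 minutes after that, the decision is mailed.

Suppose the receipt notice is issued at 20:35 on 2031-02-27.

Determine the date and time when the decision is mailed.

The receipt notice is issued: 20:35 Feb 27, 2031.
Biometrics are taken: 20:35 Feb 27, 2031 + 14h45m = 11:20 Feb 28, 2031.
The interview is scheduled: 11:20 Feb 28, 2031 + 13h55m = 01:15 Mar 1, 2031.
The interview takes place: 01:15 Mar 1, 2031 + 1h45m = 03:00 Mar 1, 2031.
The decision is mailed: 03:00 Mar 1, 2031 + 5h55m = 08:55 Mar 1, 2031.

08:55 on 2031-03-01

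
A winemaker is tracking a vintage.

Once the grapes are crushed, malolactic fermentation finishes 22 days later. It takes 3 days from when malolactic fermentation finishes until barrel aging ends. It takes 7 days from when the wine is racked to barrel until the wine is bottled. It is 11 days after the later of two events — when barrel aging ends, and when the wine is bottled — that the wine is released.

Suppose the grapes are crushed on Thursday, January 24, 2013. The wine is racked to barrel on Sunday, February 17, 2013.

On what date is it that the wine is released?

The grapes are crushed: Jan 24, 2013.
Malolactic fermentation finishes: Jan 24, 2013 + 22 days = Feb 15, 2013.
Barrel aging ends: Feb 15, 2013 + 3 days = Feb 18, 2013.
The wine is racked to barrel: Feb 17, 2013.
The wine is bottled: Feb 17, 2013 + 7 days = Feb 24, 2013.
Both prerequisites met — barrel aging ends (Feb 18, 2013), the wine is bottled (Feb 24, 2013); the later is Feb 24, 2013.
The wine is released: Feb 24, 2013 + 11 days = Mar 7, 2013.

Thursday, March 7, 2013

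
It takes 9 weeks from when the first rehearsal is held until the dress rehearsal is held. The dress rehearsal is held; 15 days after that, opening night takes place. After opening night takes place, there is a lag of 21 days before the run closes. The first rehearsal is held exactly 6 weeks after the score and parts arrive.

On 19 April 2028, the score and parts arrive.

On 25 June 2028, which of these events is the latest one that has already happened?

The first rehearsal is held

The score and parts arrive: Apr 19, 2028.
The first rehearsal is held: Apr 19, 2028 + 6 weeks = May 31, 2028.
The dress rehearsal is held: May 31, 2028 + 9 weeks = Aug 2, 2028.
Opening night takes place: Aug 2, 2028 + 15 days = Aug 17, 2028.
The run closes: Aug 17, 2028 + 21 days = Sep 7, 2028.
Jun 25, 2028 falls between when the first rehearsal is held (May 31, 2028) and when the dress rehearsal is held (Aug 2, 2028).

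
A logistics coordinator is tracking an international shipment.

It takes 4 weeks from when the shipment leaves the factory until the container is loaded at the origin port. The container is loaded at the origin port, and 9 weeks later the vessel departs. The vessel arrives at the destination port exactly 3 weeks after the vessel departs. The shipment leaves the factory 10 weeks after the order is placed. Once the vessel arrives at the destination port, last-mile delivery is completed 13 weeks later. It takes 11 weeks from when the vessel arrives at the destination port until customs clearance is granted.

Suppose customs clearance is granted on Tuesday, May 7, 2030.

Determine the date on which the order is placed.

Customs clearance is granted: May 7, 2030.
The vessel arrives at the destination port: May 7, 2030 − 11 weeks = Feb 19, 2030.
The vessel departs: Feb 19, 2030 − 3 weeks = Jan 29, 2030.
The container is loaded at the origin port: Jan 29, 2030 − 9 weeks = Nov 27, 2029.
The shipment leaves the factory: Nov 27, 2029 − 4 weeks = Oct 30, 2029.
The order is placed: Oct 30, 2029 − 10 weeks = Aug 21, 2029.

Tuesday, August 21, 2029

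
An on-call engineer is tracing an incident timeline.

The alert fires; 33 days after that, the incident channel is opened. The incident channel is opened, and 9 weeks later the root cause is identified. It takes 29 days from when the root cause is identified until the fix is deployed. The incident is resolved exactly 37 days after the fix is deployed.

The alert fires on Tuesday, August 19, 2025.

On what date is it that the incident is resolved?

The alert fires: Aug 19, 2025.
The incident channel is opened: Aug 19, 2025 + 33 days = Sep 21, 2025.
The root cause is identified: Sep 21, 2025 + 9 weeks = Nov 23, 2025.
The fix is deployed: Nov 23, 2025 + 29 days = Dec 22, 2025.
The incident is resolved: Dec 22, 2025 + 37 days = Jan 28, 2026.

Wednesday, January 28, 2026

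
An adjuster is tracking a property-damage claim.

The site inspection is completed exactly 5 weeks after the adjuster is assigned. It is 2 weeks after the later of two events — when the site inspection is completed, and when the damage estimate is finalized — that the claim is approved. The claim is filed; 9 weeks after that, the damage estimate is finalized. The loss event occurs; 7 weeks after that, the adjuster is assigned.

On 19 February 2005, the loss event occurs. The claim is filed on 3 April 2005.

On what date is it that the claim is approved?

19 June 2005

The loss event occurs: Feb 19, 2005.
The adjuster is assigned: Feb 19, 2005 + 7 weeks = Apr 9, 2005.
The site inspection is completed: Apr 9, 2005 + 5 weeks = May 14, 2005.
The claim is filed: Apr 3, 2005.
The damage estimate is finalized: Apr 3, 2005 + 9 weeks = Jun 5, 2005.
Both prerequisites met — the site inspection is completed (May 14, 2005), the damage estimate is finalized (Jun 5, 2005); the later is Jun 5, 2005.
The claim is approved: Jun 5, 2005 + 2 weeks = Jun 19, 2005.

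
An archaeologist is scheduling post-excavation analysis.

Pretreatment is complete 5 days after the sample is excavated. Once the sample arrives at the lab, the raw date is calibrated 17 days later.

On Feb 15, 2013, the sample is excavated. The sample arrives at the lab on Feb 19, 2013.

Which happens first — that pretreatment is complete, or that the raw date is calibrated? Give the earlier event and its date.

The sample is excavated: Feb 15, 2013.
Pretreatment is complete: Feb 15, 2013 + 5 days = Feb 20, 2013.
The sample arrives at the lab: Feb 19, 2013.
The raw date is calibrated: Feb 19, 2013 + 17 days = Mar 8, 2013.
Comparing: pretreatment is complete on Feb 20, 2013 vs the raw date is calibrated on Mar 8, 2013. Earlier: pretreatment is complete.

Pretreatment is complete — Feb 20, 2013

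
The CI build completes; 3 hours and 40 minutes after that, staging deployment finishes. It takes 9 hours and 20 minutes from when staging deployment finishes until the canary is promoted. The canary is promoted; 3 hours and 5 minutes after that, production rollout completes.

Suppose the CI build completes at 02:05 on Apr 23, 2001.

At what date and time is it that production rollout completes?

The CI build completes: 02:05 Apr 23, 2001.
Staging deployment finishes: 02:05 Apr 23, 2001 + 3h40m = 05:45 Apr 23, 2001.
The canary is promoted: 05:45 Apr 23, 2001 + 9h20m = 15:05 Apr 23, 2001.
Production rollout completes: 15:05 Apr 23, 2001 + 3h05m = 18:10 Apr 23, 2001.

18:10 on Apr 23, 2001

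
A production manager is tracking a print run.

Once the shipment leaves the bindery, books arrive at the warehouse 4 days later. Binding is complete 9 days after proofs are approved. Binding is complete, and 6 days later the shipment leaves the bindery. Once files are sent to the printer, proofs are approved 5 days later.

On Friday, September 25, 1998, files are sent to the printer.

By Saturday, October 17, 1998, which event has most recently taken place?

Files are sent to the printer: Sep 25, 1998.
Proofs are approved: Sep 25, 1998 + 5 days = Sep 30, 1998.
Binding is complete: Sep 30, 1998 + 9 days = Oct 9, 1998.
The shipment leaves the bindery: Oct 9, 1998 + 6 days = Oct 15, 1998.
Books arrive at the warehouse: Oct 15, 1998 + 4 days = Oct 19, 1998.
Oct 17, 1998 falls between when the shipment leaves the bindery (Oct 15, 1998) and when books arrive at the warehouse (Oct 19, 1998).

The shipment leaves the bindery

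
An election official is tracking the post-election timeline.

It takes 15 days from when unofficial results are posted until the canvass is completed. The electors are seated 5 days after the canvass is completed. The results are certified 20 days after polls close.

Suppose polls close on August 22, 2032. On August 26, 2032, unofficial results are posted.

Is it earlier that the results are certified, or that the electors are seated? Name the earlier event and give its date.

The results are certified — September 11, 2032

Polls close: Aug 22, 2032.
The results are certified: Aug 22, 2032 + 20 days = Sep 11, 2032.
Unofficial results are posted: Aug 26, 2032.
The canvass is completed: Aug 26, 2032 + 15 days = Sep 10, 2032.
The electors are seated: Sep 10, 2032 + 5 days = Sep 15, 2032.
Comparing: the results are certified on Sep 11, 2032 vs the electors are seated on Sep 15, 2032. Earlier: the results are certified.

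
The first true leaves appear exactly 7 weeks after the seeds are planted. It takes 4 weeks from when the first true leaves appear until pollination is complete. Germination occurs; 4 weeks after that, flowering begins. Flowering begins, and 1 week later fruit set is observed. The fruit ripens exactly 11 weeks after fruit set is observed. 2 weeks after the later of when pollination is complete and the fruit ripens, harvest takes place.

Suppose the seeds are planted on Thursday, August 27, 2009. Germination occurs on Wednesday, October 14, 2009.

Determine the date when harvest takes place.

Wednesday, February 17, 2010

The seeds are planted: Aug 27, 2009.
The first true leaves appear: Aug 27, 2009 + 7 weeks = Oct 15, 2009.
Pollination is complete: Oct 15, 2009 + 4 weeks = Nov 12, 2009.
Germination occurs: Oct 14, 2009.
Flowering begins: Oct 14, 2009 + 4 weeks = Nov 11, 2009.
Fruit set is observed: Nov 11, 2009 + 1 week = Nov 18, 2009.
The fruit ripens: Nov 18, 2009 + 11 weeks = Feb 3, 2010.
Both prerequisites met — pollination is complete (Nov 12, 2009), the fruit ripens (Feb 3, 2010); the later is Feb 3, 2010.
Harvest takes place: Feb 3, 2010 + 2 weeks = Feb 17, 2010.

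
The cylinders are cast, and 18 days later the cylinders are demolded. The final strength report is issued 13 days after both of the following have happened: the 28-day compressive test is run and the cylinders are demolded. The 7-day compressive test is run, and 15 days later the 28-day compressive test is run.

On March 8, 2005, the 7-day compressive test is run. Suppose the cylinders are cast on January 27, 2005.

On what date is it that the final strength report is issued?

The 7-day compressive test is run: Mar 8, 2005.
The 28-day compressive test is run: Mar 8, 2005 + 15 days = Mar 23, 2005.
The cylinders are cast: Jan 27, 2005.
The cylinders are demolded: Jan 27, 2005 + 18 days = Feb 14, 2005.
Both prerequisites met — the 28-day compressive test is run (Mar 23, 2005), the cylinders are demolded (Feb 14, 2005); the later is Mar 23, 2005.
The final strength report is issued: Mar 23, 2005 + 13 days = Apr 5, 2005.

April 5, 2005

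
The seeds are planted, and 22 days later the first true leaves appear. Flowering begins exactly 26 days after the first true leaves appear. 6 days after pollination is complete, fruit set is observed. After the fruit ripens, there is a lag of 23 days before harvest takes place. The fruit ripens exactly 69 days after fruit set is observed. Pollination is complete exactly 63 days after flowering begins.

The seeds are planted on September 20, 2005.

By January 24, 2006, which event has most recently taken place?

Fruit set is observed

The seeds are planted: Sep 20, 2005.
The first true leaves appear: Sep 20, 2005 + 22 days = Oct 12, 2005.
Flowering begins: Oct 12, 2005 + 26 days = Nov 7, 2005.
Pollination is complete: Nov 7, 2005 + 63 days = Jan 9, 2006.
Fruit set is observed: Jan 9, 2006 + 6 days = Jan 15, 2006.
The fruit ripens: Jan 15, 2006 + 69 days = Mar 25, 2006.
Harvest takes place: Mar 25, 2006 + 23 days = Apr 17, 2006.
Jan 24, 2006 falls between when fruit set is observed (Jan 15, 2006) and when the fruit ripens (Mar 25, 2006).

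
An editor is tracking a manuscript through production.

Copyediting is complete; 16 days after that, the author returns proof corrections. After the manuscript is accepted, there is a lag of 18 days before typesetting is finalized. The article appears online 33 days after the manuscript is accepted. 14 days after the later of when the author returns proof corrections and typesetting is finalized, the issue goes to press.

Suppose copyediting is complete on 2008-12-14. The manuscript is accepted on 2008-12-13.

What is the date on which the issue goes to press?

Copyediting is complete: Dec 14, 2008.
The author returns proof corrections: Dec 14, 2008 + 16 days = Dec 30, 2008.
The manuscript is accepted: Dec 13, 2008.
Typesetting is finalized: Dec 13, 2008 + 18 days = Dec 31, 2008.
Both prerequisites met — the author returns proof corrections (Dec 30, 2008), typesetting is finalized (Dec 31, 2008); the later is Dec 31, 2008.
The issue goes to press: Dec 31, 2008 + 14 days = Jan 14, 2009.

2009-01-14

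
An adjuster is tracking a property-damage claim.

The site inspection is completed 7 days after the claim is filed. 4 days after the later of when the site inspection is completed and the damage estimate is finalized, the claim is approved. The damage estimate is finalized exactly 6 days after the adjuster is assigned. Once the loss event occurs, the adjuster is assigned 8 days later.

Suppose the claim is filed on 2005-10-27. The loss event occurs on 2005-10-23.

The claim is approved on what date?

The claim is filed: Oct 27, 2005.
The site inspection is completed: Oct 27, 2005 + 7 days = Nov 3, 2005.
The loss event occurs: Oct 23, 2005.
The adjuster is assigned: Oct 23, 2005 + 8 days = Oct 31, 2005.
The damage estimate is finalized: Oct 31, 2005 + 6 days = Nov 6, 2005.
Both prerequisites met — the site inspection is completed (Nov 3, 2005), the damage estimate is finalized (Nov 6, 2005); the later is Nov 6, 2005.
The claim is approved: Nov 6, 2005 + 4 days = Nov 10, 2005.

2005-11-10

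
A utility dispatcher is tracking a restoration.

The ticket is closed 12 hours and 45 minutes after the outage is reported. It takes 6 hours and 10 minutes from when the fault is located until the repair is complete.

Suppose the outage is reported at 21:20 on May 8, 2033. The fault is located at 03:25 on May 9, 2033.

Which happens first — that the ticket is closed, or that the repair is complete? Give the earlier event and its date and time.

The repair is complete — 09:35 on May 9, 2033

The outage is reported: 21:20 May 8, 2033.
The ticket is closed: 21:20 May 8, 2033 + 12h45m = 10:05 May 9, 2033.
The fault is located: 03:25 May 9, 2033.
The repair is complete: 03:25 May 9, 2033 + 6h10m = 09:35 May 9, 2033.
Comparing: the ticket is closed at 10:05 May 9, 2033 vs the repair is complete at 09:35 May 9, 2033. Earlier: the repair is complete.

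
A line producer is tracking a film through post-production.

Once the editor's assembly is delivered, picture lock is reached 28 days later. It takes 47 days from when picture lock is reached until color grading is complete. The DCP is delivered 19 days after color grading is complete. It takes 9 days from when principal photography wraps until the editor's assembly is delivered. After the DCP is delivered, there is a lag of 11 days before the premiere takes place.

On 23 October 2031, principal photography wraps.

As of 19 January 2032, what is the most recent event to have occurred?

Color grading is complete

Principal photography wraps: Oct 23, 2031.
The editor's assembly is delivered: Oct 23, 2031 + 9 days = Nov 1, 2031.
Picture lock is reached: Nov 1, 2031 + 28 days = Nov 29, 2031.
Color grading is complete: Nov 29, 2031 + 47 days = Jan 15, 2032.
The DCP is delivered: Jan 15, 2032 + 19 days = Feb 3, 2032.
The premiere takes place: Feb 3, 2032 + 11 days = Feb 14, 2032.
Jan 19, 2032 falls between when color grading is complete (Jan 15, 2032) and when the DCP is delivered (Feb 3, 2032).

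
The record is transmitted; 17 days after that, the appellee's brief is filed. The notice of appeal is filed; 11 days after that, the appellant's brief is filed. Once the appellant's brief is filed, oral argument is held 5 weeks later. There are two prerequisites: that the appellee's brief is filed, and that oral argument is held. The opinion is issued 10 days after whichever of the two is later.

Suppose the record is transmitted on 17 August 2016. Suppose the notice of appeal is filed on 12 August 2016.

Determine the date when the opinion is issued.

7 October 2016

The record is transmitted: Aug 17, 2016.
The appellee's brief is filed: Aug 17, 2016 + 17 days = Sep 3, 2016.
The notice of appeal is filed: Aug 12, 2016.
The appellant's brief is filed: Aug 12, 2016 + 11 days = Aug 23, 2016.
Oral argument is held: Aug 23, 2016 + 5 weeks = Sep 27, 2016.
Both prerequisites met — the appellee's brief is filed (Sep 3, 2016), oral argument is held (Sep 27, 2016); the later is Sep 27, 2016.
The opinion is issued: Sep 27, 2016 + 10 days = Oct 7, 2016.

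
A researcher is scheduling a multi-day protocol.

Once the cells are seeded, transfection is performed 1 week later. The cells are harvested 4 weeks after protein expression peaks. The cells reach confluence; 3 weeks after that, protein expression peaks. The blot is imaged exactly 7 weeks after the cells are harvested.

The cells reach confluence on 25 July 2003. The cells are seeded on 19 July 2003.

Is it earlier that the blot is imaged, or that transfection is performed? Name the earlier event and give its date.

The cells reach confluence: Jul 25, 2003.
Protein expression peaks: Jul 25, 2003 + 3 weeks = Aug 15, 2003.
The cells are harvested: Aug 15, 2003 + 4 weeks = Sep 12, 2003.
The blot is imaged: Sep 12, 2003 + 7 weeks = Oct 31, 2003.
The cells are seeded: Jul 19, 2003.
Transfection is performed: Jul 19, 2003 + 1 week = Jul 26, 2003.
Comparing: the blot is imaged on Oct 31, 2003 vs transfection is performed on Jul 26, 2003. Earlier: transfection is performed.

Transfection is performed — 26 July 2003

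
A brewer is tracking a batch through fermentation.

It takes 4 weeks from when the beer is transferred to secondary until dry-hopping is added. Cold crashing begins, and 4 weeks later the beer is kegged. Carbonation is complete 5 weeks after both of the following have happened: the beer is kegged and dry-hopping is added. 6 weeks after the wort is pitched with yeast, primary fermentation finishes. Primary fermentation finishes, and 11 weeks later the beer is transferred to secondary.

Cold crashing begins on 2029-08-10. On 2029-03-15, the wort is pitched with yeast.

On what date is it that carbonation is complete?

Cold crashing begins: Aug 10, 2029.
The beer is kegged: Aug 10, 2029 + 4 weeks = Sep 7, 2029.
The wort is pitched with yeast: Mar 15, 2029.
Primary fermentation finishes: Mar 15, 2029 + 6 weeks = Apr 26, 2029.
The beer is transferred to secondary: Apr 26, 2029 + 11 weeks = Jul 12, 2029.
Dry-hopping is added: Jul 12, 2029 + 4 weeks = Aug 9, 2029.
Both prerequisites met — the beer is kegged (Sep 7, 2029), dry-hopping is added (Aug 9, 2029); the later is Sep 7, 2029.
Carbonation is complete: Sep 7, 2029 + 5 weeks = Oct 12, 2029.

2029-10-12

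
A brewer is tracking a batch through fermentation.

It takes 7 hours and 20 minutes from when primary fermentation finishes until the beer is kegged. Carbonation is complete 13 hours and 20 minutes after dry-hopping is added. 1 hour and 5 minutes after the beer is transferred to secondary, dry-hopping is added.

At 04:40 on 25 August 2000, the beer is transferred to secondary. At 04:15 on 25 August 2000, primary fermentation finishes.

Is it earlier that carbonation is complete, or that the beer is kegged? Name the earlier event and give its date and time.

The beer is kegged — 11:35 on 25 August 2000

The beer is transferred to secondary: 04:40 Aug 25, 2000.
Dry-hopping is added: 04:40 Aug 25, 2000 + 1h05m = 05:45 Aug 25, 2000.
Carbonation is complete: 05:45 Aug 25, 2000 + 13h20m = 19:05 Aug 25, 2000.
Primary fermentation finishes: 04:15 Aug 25, 2000.
The beer is kegged: 04:15 Aug 25, 2000 + 7h20m = 11:35 Aug 25, 2000.
Comparing: carbonation is complete at 19:05 Aug 25, 2000 vs the beer is kegged at 11:35 Aug 25, 2000. Earlier: the beer is kegged.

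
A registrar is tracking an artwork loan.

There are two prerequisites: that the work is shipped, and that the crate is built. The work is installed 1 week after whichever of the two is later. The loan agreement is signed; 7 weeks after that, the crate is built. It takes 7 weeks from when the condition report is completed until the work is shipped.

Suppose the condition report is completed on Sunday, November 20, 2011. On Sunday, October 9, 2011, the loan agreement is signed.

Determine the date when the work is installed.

The condition report is completed: Nov 20, 2011.
The work is shipped: Nov 20, 2011 + 7 weeks = Jan 8, 2012.
The loan agreement is signed: Oct 9, 2011.
The crate is built: Oct 9, 2011 + 7 weeks = Nov 27, 2011.
Both prerequisites met — the work is shipped (Jan 8, 2012), the crate is built (Nov 27, 2011); the later is Jan 8, 2012.
The work is installed: Jan 8, 2012 + 1 week = Jan 15, 2012.

Sunday, January 15, 2012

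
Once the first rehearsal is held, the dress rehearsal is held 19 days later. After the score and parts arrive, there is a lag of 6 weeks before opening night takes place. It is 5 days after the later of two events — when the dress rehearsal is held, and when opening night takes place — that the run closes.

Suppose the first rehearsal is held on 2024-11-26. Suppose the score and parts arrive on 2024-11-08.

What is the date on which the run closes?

2024-12-25

The first rehearsal is held: Nov 26, 2024.
The dress rehearsal is held: Nov 26, 2024 + 19 days = Dec 15, 2024.
The score and parts arrive: Nov 8, 2024.
Opening night takes place: Nov 8, 2024 + 6 weeks = Dec 20, 2024.
Both prerequisites met — the dress rehearsal is held (Dec 15, 2024), opening night takes place (Dec 20, 2024); the later is Dec 20, 2024.
The run closes: Dec 20, 2024 + 5 days = Dec 25, 2024.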